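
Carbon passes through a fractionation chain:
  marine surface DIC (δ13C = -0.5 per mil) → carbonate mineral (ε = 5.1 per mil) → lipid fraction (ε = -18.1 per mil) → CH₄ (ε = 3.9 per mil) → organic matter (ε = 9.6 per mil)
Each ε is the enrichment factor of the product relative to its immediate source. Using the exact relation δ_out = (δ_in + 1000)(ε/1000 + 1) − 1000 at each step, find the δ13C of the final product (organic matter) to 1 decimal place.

step 1: δ = (-0.50 + 1000)·(5.1/1000 + 1) − 1000 = 4.60 per mil
step 2: δ = (4.60 + 1000)·(-18.1/1000 + 1) − 1000 = -13.59 per mil
step 3: δ = (-13.59 + 1000)·(3.9/1000 + 1) − 1000 = -9.74 per mil
step 4: δ = (-9.74 + 1000)·(9.6/1000 + 1) − 1000 = -0.23 per mil

-0.2 per mil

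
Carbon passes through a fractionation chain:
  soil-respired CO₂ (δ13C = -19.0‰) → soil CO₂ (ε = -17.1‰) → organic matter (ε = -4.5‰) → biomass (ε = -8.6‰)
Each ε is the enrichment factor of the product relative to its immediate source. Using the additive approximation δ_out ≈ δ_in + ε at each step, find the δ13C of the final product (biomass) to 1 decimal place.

step 1: δ ≈ -19.0 + (-17.1) = -36.1‰
step 2: δ ≈ -36.1 + (-4.5) = -40.6‰
step 3: δ ≈ -40.6 + (-8.6) = -49.2‰

-49.2‰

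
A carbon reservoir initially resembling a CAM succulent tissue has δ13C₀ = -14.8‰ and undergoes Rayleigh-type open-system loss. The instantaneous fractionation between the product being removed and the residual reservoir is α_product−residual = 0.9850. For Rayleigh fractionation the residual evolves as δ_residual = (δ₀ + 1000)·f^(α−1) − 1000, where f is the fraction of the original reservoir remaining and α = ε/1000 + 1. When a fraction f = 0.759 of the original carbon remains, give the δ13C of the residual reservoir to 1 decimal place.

Rayleigh residual: δ_res = (δ₀ + 1000)·f^(α−1) − 1000
α − 1 = -0.01500
f^(α−1) = 0.759^(-0.01500) = 1.004145
δ_res = (-14.8 + 1000) × 1.004145 − 1000 = 989.284 − 1000 = -10.72‰

-10.7‰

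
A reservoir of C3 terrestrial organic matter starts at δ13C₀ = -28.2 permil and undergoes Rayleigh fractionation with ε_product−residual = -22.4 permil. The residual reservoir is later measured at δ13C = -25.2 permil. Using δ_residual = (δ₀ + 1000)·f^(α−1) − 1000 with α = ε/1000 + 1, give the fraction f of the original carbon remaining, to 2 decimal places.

0.87

α − 1 = ε/1000 = -0.0224
(δ_res + 1000)/(δ₀ + 1000) = (-25.2 + 1000)/(-28.2 + 1000) = 974.8/971.8 = 1.003087
f = 1.003087^(1/-0.0224) = exp(ln(1.003087)/-0.0224) = exp(0.00308/-0.0224)
f = exp(-0.1376) = 0.8714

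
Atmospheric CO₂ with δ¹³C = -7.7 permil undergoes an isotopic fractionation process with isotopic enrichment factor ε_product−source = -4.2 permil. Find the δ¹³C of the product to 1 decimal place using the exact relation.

-11.9 permil

To first order, δ_product ≈ δ_source + ε = -11.9 permil.
Exactly, δ_product = (δ_source + 1000)·(ε/1000 + 1) − 1000.
δ_product = (-7.7 + 1000) × (-4.2/1000 + 1) − 1000
δ_product = -11.87 permil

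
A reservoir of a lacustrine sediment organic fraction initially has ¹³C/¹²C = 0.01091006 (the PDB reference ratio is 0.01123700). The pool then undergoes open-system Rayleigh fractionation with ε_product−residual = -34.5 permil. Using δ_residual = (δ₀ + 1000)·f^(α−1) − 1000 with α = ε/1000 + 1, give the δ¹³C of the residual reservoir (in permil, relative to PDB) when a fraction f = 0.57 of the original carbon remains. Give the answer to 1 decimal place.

-10.1 permil

δ₀ = (0.01091006/0.01123700 − 1)×1000 = (0.970905 − 1)×1000 = -29.095 permil
α − 1 = ε/1000 = -0.0345
f^(α−1) = 0.57^(-0.0345) = 1.019582
δ_res = (-29.095 + 1000) × 1.019582 − 1000 = 989.918 − 1000 = -10.08 permil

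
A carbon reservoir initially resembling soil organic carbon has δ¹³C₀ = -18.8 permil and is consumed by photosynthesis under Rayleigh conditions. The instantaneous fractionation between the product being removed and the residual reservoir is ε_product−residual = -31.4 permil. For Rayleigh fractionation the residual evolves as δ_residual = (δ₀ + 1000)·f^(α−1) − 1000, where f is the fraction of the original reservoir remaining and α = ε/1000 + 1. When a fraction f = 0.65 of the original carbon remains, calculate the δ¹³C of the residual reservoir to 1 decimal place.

-5.4 permil

Rayleigh residual: δ_res = (δ₀ + 1000)·f^(α−1) − 1000
α = ε/1000 + 1 = 0.96860, so α − 1 = -0.03140
f^(α−1) = 0.65^(-0.03140) = 1.013618
δ_res = (-18.8 + 1000) × 1.013618 − 1000 = 994.562 − 1000 = -5.44 permil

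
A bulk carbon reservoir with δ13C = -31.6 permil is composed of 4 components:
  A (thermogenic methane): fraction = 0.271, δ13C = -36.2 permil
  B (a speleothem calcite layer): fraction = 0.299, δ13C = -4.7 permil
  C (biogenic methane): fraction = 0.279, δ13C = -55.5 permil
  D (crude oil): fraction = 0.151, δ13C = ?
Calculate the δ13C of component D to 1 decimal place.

-32.5 permil

Isotope mass balance: δ_bulk = Σ fᵢ·δᵢ.
-31.6 = 0.271×(-36.2) + 0.299×(-4.7) + 0.279×(-55.5) + 0.151×δ_D
0.151·δ_D = -31.6 − (-26.700) = -4.900
δ_D = -4.900 / 0.151 = -32.45 permil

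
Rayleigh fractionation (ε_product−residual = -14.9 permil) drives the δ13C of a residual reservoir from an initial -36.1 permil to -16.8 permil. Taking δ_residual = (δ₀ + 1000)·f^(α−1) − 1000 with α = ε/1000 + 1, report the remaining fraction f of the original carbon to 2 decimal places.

0.26

α − 1 = ε/1000 = -0.0149
(δ_res + 1000)/(δ₀ + 1000) = (-16.8 + 1000)/(-36.1 + 1000) = 983.2/963.9 = 1.020023
f = 1.020023^(1/-0.0149) = exp(ln(1.020023)/-0.0149) = exp(0.01983/-0.0149)
f = exp(-1.3305) = 0.2643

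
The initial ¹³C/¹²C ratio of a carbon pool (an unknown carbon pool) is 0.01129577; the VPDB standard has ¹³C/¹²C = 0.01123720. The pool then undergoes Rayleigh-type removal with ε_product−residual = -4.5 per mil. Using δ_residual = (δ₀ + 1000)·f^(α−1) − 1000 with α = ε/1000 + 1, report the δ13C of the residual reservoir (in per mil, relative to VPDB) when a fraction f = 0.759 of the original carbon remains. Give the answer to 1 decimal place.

6.5 per mil

δ₀ = (0.01129577/0.01123720 − 1)×1000 = (1.005212 − 1)×1000 = 5.212 per mil
α − 1 = ε/1000 = -0.0045
f^(α−1) = 0.759^(-0.0045) = 1.001242
δ_res = (5.212 + 1000) × 1.001242 − 1000 = 1006.460 − 1000 = 6.46 per mil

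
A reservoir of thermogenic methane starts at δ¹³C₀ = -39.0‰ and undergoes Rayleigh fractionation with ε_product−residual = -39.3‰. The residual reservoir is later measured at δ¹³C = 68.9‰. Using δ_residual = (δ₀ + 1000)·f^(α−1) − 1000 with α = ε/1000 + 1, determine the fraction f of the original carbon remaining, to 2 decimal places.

α − 1 = ε/1000 = -0.0393
(δ_res + 1000)/(δ₀ + 1000) = (68.9 + 1000)/(-39.0 + 1000) = 1068.9/961.0 = 1.112279
f = 1.112279^(1/-0.0393) = exp(ln(1.112279)/-0.0393) = exp(0.10641/-0.0393)
f = exp(-2.7077) = 0.0667

0.07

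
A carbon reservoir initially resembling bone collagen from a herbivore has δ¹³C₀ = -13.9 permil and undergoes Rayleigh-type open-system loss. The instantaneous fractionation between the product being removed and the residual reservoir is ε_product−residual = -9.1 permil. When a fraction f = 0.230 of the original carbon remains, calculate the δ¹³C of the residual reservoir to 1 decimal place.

-0.6 permil

Rayleigh residual: δ_res = (δ₀ + 1000)·f^(α−1) − 1000
α = ε/1000 + 1 = 0.99090, so α − 1 = -0.00910
f^(α−1) = 0.230^(-0.00910) = 1.013464
δ_res = (-13.9 + 1000) × 1.013464 − 1000 = 999.377 − 1000 = -0.62 permil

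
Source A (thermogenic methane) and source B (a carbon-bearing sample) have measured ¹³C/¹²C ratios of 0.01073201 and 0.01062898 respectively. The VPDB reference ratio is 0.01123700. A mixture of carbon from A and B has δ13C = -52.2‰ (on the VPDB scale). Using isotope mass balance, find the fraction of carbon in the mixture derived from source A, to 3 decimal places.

0.208

δ_A = (0.01073201/0.01123700 − 1)×1000 = (0.955060 − 1)×1000 = -44.940‰
δ_B = (0.01062898/0.01123700 − 1)×1000 = (0.945891 − 1)×1000 = -54.109‰
f_A = (δ_mix − δ_B)/(δ_A − δ_B) = (-52.2 − (-54.109))/(-44.940 − (-54.109))
f_A = 1.909 / 9.169 = 0.2082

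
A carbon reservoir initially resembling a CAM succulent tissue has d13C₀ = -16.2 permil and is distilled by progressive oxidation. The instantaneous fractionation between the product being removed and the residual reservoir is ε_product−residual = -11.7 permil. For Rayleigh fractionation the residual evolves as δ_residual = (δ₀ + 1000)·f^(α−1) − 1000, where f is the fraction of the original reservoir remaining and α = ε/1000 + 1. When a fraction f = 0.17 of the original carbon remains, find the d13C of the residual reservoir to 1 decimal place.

4.4 permil

Rayleigh residual: δ_res = (δ₀ + 1000)·f^(α−1) − 1000
α = ε/1000 + 1 = 0.98830, so α − 1 = -0.01170
f^(α−1) = 0.17^(-0.01170) = 1.020948
δ_res = (-16.2 + 1000) × 1.020948 − 1000 = 1004.409 − 1000 = 4.41 permil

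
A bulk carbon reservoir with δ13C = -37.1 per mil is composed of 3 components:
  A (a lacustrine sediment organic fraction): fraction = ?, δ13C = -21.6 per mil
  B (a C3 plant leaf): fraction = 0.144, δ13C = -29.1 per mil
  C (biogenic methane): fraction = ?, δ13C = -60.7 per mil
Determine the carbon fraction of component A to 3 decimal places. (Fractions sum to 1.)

Let f_A and f_C be the unknown fractions; fractions sum to 1 so f_A + f_C = 0.856.
Mass balance: Σ fᵢ·δᵢ = δ_bulk ⇒ f_A·(-21.6) + f_C·(-60.7) = -37.1 − (-4.190) = -32.910
Substitute f_C = 0.856 − f_A:
f_A·(-21.6 − -60.7) = -32.910 − 0.856×(-60.7) = 19.050
f_A = 19.050 / 39.1 = 0.4872

0.487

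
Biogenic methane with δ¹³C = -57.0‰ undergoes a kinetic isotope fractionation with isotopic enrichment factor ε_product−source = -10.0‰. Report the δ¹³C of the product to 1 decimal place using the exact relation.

-66.4‰

To first order, δ_product ≈ δ_source + ε = -67.0‰.
Exactly, δ_product = (δ_source + 1000)·(ε/1000 + 1) − 1000.
δ_product = (-57.0 + 1000) × (-10.0/1000 + 1) − 1000
δ_product = -66.43‰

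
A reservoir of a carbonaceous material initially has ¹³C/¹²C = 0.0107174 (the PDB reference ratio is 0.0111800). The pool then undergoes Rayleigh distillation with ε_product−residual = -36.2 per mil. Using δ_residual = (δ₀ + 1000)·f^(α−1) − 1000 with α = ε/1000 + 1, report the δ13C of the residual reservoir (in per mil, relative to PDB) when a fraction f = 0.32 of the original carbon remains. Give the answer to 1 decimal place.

-1.0 per mil

δ₀ = (0.0107174/0.0111800 − 1)×1000 = (0.958623 − 1)×1000 = -41.377 per mil
α − 1 = ε/1000 = -0.0362
f^(α−1) = 0.32^(-0.0362) = 1.042110
δ_res = (-41.377 + 1000) × 1.042110 − 1000 = 998.990 − 1000 = -1.01 per mil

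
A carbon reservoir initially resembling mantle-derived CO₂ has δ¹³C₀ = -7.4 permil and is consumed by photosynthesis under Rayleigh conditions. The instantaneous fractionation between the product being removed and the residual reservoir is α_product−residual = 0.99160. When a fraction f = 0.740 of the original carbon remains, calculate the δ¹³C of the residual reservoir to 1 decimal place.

-4.9 permil

Rayleigh residual: δ_res = (δ₀ + 1000)·f^(α−1) − 1000
α − 1 = -0.00840
f^(α−1) = 0.740^(-0.00840) = 1.002532
δ_res = (-7.4 + 1000) × 1.002532 − 1000 = 995.114 − 1000 = -4.89 permil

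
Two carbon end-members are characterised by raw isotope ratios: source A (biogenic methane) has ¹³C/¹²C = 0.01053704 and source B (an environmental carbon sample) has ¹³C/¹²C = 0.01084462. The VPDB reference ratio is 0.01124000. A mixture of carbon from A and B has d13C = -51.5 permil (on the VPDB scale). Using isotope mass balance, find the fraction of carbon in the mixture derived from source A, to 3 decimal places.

0.597

δ_A = (0.01053704/0.01124000 − 1)×1000 = (0.937459 − 1)×1000 = -62.541 permil
δ_B = (0.01084462/0.01124000 − 1)×1000 = (0.964824 − 1)×1000 = -35.176 permil
f_A = (δ_mix − δ_B)/(δ_A − δ_B) = (-51.5 − (-35.176))/(-62.541 − (-35.176))
f_A = -16.324 / -27.365 = 0.5965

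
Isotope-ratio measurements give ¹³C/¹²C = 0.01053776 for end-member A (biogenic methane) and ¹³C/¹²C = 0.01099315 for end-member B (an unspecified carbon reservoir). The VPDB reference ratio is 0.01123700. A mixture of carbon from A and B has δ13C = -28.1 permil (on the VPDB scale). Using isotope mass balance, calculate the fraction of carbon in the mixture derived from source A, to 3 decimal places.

0.158

δ_A = (0.01053776/0.01123700 − 1)×1000 = (0.937773 − 1)×1000 = -62.227 permil
δ_B = (0.01099315/0.01123700 − 1)×1000 = (0.978299 − 1)×1000 = -21.701 permil
f_A = (δ_mix − δ_B)/(δ_A − δ_B) = (-28.1 − (-21.701))/(-62.227 − (-21.701))
f_A = -6.399 / -40.526 = 0.1579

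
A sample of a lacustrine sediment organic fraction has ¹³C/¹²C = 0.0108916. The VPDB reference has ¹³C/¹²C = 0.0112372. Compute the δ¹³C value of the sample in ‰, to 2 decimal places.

-30.75‰

δ¹³C = (R_sample / R_standard − 1) × 1000
R_sample / R_standard = 0.0108916 / 0.0112372 = 0.969245
δ¹³C = (0.969245 − 1) × 1000 = -30.755‰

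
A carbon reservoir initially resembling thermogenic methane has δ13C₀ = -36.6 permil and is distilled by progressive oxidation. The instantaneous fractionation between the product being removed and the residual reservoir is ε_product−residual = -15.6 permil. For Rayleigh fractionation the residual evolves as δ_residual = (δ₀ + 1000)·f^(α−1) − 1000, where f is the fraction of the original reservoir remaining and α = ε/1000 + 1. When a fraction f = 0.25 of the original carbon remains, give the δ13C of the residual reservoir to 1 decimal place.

-15.5 permil

Rayleigh residual: δ_res = (δ₀ + 1000)·f^(α−1) − 1000
α = ε/1000 + 1 = 0.98440, so α − 1 = -0.01560
f^(α−1) = 0.25^(-0.01560) = 1.021862
δ_res = (-36.6 + 1000) × 1.021862 − 1000 = 984.462 − 1000 = -15.54 permil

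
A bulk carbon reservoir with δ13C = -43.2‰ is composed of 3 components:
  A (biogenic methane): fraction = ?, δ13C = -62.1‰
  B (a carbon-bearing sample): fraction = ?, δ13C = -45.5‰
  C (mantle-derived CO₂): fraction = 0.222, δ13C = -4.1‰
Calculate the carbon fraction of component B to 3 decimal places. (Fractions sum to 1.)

Let f_B and f_A be the unknown fractions; fractions sum to 1 so f_B + f_A = 0.778.
Mass balance: Σ fᵢ·δᵢ = δ_bulk ⇒ f_B·(-45.5) + f_A·(-62.1) = -43.2 − (-0.910) = -42.290
Substitute f_A = 0.778 − f_B:
f_B·(-45.5 − -62.1) = -42.290 − 0.778×(-62.1) = 6.024
f_B = 6.024 / 16.6 = 0.3629

0.363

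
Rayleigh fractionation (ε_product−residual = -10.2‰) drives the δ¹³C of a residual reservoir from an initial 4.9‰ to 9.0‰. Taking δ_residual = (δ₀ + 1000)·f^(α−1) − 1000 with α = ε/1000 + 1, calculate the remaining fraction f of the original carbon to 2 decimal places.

α − 1 = ε/1000 = -0.0102
(δ_res + 1000)/(δ₀ + 1000) = (9.0 + 1000)/(4.9 + 1000) = 1009.0/1004.9 = 1.004080
f = 1.004080^(1/-0.0102) = exp(ln(1.004080)/-0.0102) = exp(0.00407/-0.0102)
f = exp(-0.3992) = 0.6709

0.67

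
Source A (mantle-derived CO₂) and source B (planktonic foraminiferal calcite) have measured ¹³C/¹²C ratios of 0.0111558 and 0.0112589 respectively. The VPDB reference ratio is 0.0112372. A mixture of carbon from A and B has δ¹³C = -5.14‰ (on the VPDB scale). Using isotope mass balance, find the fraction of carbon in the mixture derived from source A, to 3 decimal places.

δ_A = (0.0111558/0.0112372 − 1)×1000 = (0.992756 − 1)×1000 = -7.244‰
δ_B = (0.0112589/0.0112372 − 1)×1000 = (1.001931 − 1)×1000 = 1.931‰
f_A = (δ_mix − δ_B)/(δ_A − δ_B) = (-5.14 − (1.931))/(-7.244 − (1.931))
f_A = -7.071 / -9.175 = 0.7707

0.771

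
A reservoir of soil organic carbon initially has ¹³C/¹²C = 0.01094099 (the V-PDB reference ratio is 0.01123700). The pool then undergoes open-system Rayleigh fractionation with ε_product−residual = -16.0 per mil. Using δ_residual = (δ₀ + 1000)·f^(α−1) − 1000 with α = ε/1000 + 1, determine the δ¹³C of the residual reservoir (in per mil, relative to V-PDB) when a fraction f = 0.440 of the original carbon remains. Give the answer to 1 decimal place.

-13.5 per mil

δ₀ = (0.01094099/0.01123700 − 1)×1000 = (0.973658 − 1)×1000 = -26.342 per mil
α − 1 = ε/1000 = -0.0160
f^(α−1) = 0.440^(-0.0160) = 1.013222
δ_res = (-26.342 + 1000) × 1.013222 − 1000 = 986.532 − 1000 = -13.47 per mil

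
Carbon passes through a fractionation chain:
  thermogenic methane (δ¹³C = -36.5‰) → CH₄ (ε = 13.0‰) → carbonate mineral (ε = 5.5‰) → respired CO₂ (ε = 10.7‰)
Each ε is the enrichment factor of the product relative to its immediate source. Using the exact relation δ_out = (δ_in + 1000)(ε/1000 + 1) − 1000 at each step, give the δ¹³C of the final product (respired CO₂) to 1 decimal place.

step 1: δ = (-36.50 + 1000)·(13.0/1000 + 1) − 1000 = -23.97‰
step 2: δ = (-23.97 + 1000)·(5.5/1000 + 1) − 1000 = -18.61‰
step 3: δ = (-18.61 + 1000)·(10.7/1000 + 1) − 1000 = -8.11‰

-8.1‰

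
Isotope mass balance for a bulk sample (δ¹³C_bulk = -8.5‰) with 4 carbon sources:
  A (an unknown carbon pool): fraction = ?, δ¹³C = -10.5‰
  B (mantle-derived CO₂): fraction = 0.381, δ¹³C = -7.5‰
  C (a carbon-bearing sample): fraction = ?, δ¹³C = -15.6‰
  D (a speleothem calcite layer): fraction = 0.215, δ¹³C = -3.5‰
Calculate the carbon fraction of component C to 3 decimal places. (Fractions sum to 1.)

Let f_C and f_A be the unknown fractions; fractions sum to 1 so f_C + f_A = 0.404.
Mass balance: Σ fᵢ·δᵢ = δ_bulk ⇒ f_C·(-15.6) + f_A·(-10.5) = -8.5 − (-3.610) = -4.890
Substitute f_A = 0.404 − f_C:
f_C·(-15.6 − -10.5) = -4.890 − 0.404×(-10.5) = -0.648
f_C = -0.648 / -5.1 = 0.1271

0.127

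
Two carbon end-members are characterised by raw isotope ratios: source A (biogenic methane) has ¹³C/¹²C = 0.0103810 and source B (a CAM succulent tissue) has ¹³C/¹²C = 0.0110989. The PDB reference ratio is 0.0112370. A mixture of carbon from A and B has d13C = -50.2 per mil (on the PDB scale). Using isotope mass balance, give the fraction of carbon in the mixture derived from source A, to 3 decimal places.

0.593

δ_A = (0.0103810/0.0112370 − 1)×1000 = (0.923823 − 1)×1000 = -76.177 per mil
δ_B = (0.0110989/0.0112370 − 1)×1000 = (0.987710 − 1)×1000 = -12.290 per mil
f_A = (δ_mix − δ_B)/(δ_A − δ_B) = (-50.2 − (-12.290))/(-76.177 − (-12.290))
f_A = -37.910 / -63.887 = 0.5934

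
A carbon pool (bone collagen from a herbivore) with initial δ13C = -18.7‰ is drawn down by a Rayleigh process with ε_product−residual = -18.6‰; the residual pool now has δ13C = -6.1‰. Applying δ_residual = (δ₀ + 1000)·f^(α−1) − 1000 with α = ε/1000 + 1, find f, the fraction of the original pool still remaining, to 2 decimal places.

α − 1 = ε/1000 = -0.0186
(δ_res + 1000)/(δ₀ + 1000) = (-6.1 + 1000)/(-18.7 + 1000) = 993.9/981.3 = 1.012840
f = 1.012840^(1/-0.0186) = exp(ln(1.012840)/-0.0186) = exp(0.01276/-0.0186)
f = exp(-0.6859) = 0.5036

0.50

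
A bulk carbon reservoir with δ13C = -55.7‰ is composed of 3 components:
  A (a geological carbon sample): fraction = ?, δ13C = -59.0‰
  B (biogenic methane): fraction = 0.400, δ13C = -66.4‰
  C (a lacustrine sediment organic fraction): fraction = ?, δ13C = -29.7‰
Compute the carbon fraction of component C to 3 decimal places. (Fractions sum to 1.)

Let f_C and f_A be the unknown fractions; fractions sum to 1 so f_C + f_A = 0.600.
Mass balance: Σ fᵢ·δᵢ = δ_bulk ⇒ f_C·(-29.7) + f_A·(-59.0) = -55.7 − (-26.560) = -29.140
Substitute f_A = 0.600 − f_C:
f_C·(-29.7 − -59.0) = -29.140 − 0.600×(-59.0) = 6.260
f_C = 6.260 / 29.3 = 0.2137

0.214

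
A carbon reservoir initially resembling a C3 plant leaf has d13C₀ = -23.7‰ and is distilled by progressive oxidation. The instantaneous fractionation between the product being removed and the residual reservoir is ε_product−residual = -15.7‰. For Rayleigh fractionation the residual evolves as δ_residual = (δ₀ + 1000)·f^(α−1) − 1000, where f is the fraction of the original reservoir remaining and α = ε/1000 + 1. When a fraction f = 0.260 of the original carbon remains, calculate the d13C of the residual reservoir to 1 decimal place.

Rayleigh residual: δ_res = (δ₀ + 1000)·f^(α−1) − 1000
α = ε/1000 + 1 = 0.98430, so α − 1 = -0.01570
f^(α−1) = 0.260^(-0.01570) = 1.021374
δ_res = (-23.7 + 1000) × 1.021374 − 1000 = 997.168 − 1000 = -2.83‰

-2.8‰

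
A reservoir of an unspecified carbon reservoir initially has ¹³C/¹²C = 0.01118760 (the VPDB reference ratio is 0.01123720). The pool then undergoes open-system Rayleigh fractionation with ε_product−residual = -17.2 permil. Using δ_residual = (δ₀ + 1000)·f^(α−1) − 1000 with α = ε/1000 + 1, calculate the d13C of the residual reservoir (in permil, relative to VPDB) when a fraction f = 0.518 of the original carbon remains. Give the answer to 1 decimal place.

6.9 permil

δ₀ = (0.01118760/0.01123720 − 1)×1000 = (0.995586 − 1)×1000 = -4.414 permil
α − 1 = ε/1000 = -0.0172
f^(α−1) = 0.518^(-0.0172) = 1.011378
δ_res = (-4.414 + 1000) × 1.011378 − 1000 = 1006.914 − 1000 = 6.91 permil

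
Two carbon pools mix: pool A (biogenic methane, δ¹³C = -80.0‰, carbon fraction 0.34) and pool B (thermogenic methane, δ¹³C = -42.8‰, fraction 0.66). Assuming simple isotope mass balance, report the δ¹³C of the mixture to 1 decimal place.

δ_mix = f_A·δ_A + f_B·δ_B
δ_mix = 0.34 × (-80.0) + 0.66 × (-42.8)
δ_mix = -27.20 + -28.25 = -55.45‰

-55.4‰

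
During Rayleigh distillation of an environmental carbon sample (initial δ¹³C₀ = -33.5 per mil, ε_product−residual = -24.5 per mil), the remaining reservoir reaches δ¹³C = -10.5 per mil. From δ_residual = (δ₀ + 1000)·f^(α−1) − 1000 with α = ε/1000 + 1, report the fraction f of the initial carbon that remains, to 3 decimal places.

α − 1 = ε/1000 = -0.0245
(δ_res + 1000)/(δ₀ + 1000) = (-10.5 + 1000)/(-33.5 + 1000) = 989.5/966.5 = 1.023797
f = 1.023797^(1/-0.0245) = exp(ln(1.023797)/-0.0245) = exp(0.02352/-0.0245)
f = exp(-0.9599) = 0.3829

0.383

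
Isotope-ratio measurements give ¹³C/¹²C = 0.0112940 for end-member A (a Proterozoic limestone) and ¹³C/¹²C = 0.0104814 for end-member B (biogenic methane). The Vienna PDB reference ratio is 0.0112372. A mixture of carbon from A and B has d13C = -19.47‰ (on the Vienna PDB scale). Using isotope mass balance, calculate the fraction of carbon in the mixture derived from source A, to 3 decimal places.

δ_A = (0.0112940/0.0112372 − 1)×1000 = (1.005055 − 1)×1000 = 5.055‰
δ_B = (0.0104814/0.0112372 − 1)×1000 = (0.932741 − 1)×1000 = -67.259‰
f_A = (δ_mix − δ_B)/(δ_A − δ_B) = (-19.47 − (-67.259))/(5.055 − (-67.259))
f_A = 47.789 / 72.313 = 0.6609

0.661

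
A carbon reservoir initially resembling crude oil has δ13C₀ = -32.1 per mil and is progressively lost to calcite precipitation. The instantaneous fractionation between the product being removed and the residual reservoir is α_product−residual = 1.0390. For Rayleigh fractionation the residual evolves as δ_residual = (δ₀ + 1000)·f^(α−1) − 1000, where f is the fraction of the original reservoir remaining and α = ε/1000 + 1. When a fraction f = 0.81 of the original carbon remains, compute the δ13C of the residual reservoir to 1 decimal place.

Rayleigh residual: δ_res = (δ₀ + 1000)·f^(α−1) − 1000
α − 1 = 0.03900
f^(α−1) = 0.81^(0.03900) = 0.991816
δ_res = (-32.1 + 1000) × 0.991816 − 1000 = 959.978 − 1000 = -40.02 per mil

-40.0 per mil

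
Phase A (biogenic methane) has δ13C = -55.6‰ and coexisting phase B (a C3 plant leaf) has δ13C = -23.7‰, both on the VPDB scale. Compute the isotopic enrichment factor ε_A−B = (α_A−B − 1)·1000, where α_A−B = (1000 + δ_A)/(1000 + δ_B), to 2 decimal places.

α_A−B = (1000 + -55.6) / (1000 + -23.7) = 944.4 / 976.3 = 0.967326
ε_A−B = (0.967326 − 1) × 1000 = -32.674‰
(The approximation ε ≈ δ_A − δ_B would give -31.9‰.)

-32.67‰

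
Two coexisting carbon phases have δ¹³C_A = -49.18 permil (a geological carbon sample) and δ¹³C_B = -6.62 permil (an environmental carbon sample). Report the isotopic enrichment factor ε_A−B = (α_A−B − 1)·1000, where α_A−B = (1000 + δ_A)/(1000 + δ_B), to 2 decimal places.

-42.84 permil

α_A−B = (1000 + -49.18) / (1000 + -6.62) = 950.82 / 993.38 = 0.957156
ε_A−B = (0.957156 − 1) × 1000 = -42.844 permil
(The approximation ε ≈ δ_A − δ_B would give -42.56 permil.)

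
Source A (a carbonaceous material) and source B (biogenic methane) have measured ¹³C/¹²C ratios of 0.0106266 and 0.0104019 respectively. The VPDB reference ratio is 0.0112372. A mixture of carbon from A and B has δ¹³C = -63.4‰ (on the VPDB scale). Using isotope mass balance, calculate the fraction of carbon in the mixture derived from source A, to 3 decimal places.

0.547

δ_A = (0.0106266/0.0112372 − 1)×1000 = (0.945663 − 1)×1000 = -54.337‰
δ_B = (0.0104019/0.0112372 − 1)×1000 = (0.925667 − 1)×1000 = -74.333‰
f_A = (δ_mix − δ_B)/(δ_A − δ_B) = (-63.4 − (-74.333))/(-54.337 − (-74.333))
f_A = 10.933 / 19.996 = 0.5468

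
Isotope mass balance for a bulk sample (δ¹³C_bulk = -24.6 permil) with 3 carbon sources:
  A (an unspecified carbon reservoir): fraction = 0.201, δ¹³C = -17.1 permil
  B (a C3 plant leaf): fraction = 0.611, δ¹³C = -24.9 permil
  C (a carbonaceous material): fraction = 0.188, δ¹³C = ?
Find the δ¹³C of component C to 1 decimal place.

Isotope mass balance: δ_bulk = Σ fᵢ·δᵢ.
-24.6 = 0.201×(-17.1) + 0.611×(-24.9) + 0.188×δ_C
0.188·δ_C = -24.6 − (-18.651) = -5.949
δ_C = -5.949 / 0.188 = -31.64 permil

-31.6 permil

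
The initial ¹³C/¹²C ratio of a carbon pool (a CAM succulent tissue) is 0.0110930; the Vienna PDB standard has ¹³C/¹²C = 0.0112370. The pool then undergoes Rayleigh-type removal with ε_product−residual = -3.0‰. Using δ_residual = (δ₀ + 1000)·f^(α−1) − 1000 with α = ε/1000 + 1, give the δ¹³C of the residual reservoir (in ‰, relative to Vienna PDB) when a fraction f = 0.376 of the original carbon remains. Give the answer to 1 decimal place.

-9.9‰

δ₀ = (0.0110930/0.0112370 − 1)×1000 = (0.987185 − 1)×1000 = -12.815‰
α − 1 = ε/1000 = -0.0030
f^(α−1) = 0.376^(-0.0030) = 1.002939
δ_res = (-12.815 + 1000) × 1.002939 − 1000 = 990.086 − 1000 = -9.91‰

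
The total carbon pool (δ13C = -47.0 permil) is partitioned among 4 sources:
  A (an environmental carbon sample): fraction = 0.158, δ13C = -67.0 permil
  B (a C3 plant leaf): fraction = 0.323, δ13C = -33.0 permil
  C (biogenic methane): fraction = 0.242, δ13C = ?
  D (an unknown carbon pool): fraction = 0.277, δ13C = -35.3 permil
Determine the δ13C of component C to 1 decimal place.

-66.0 permil

Isotope mass balance: δ_bulk = Σ fᵢ·δᵢ.
-47.0 = 0.158×(-67.0) + 0.323×(-33.0) + 0.242×δ_C + 0.277×(-35.3)
0.242·δ_C = -47.0 − (-31.023) = -15.977
δ_C = -15.977 / 0.242 = -66.02 permil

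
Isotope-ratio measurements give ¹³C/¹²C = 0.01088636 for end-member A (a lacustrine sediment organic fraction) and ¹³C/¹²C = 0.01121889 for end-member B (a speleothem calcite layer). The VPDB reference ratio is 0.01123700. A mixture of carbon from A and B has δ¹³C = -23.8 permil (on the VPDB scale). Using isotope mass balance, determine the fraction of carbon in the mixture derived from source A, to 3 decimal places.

δ_A = (0.01088636/0.01123700 − 1)×1000 = (0.968796 − 1)×1000 = -31.204 permil
δ_B = (0.01121889/0.01123700 − 1)×1000 = (0.998388 − 1)×1000 = -1.612 permil
f_A = (δ_mix − δ_B)/(δ_A − δ_B) = (-23.8 − (-1.612))/(-31.204 − (-1.612))
f_A = -22.188 / -29.592 = 0.7498

0.750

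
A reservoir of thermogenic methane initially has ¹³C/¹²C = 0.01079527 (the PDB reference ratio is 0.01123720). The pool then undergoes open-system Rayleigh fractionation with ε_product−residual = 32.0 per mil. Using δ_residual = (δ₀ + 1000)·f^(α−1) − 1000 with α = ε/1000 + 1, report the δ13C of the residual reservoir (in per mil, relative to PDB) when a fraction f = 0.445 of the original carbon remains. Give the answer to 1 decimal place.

δ₀ = (0.01079527/0.01123720 − 1)×1000 = (0.960673 − 1)×1000 = -39.327 per mil
α − 1 = ε/1000 = 0.0320
f^(α−1) = 0.445^(0.0320) = 0.974423
δ_res = (-39.327 + 1000) × 0.974423 − 1000 = 936.101 − 1000 = -63.90 per mil

-63.9 per mil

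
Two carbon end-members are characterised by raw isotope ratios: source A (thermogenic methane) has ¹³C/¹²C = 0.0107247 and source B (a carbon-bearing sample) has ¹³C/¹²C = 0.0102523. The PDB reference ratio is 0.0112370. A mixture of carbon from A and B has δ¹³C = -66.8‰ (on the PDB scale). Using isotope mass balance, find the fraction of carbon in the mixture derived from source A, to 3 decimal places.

δ_A = (0.0107247/0.0112370 − 1)×1000 = (0.954410 − 1)×1000 = -45.590‰
δ_B = (0.0102523/0.0112370 − 1)×1000 = (0.912370 − 1)×1000 = -87.630‰
f_A = (δ_mix − δ_B)/(δ_A − δ_B) = (-66.8 − (-87.630))/(-45.590 − (-87.630))
f_A = 20.830 / 42.040 = 0.4955

0.495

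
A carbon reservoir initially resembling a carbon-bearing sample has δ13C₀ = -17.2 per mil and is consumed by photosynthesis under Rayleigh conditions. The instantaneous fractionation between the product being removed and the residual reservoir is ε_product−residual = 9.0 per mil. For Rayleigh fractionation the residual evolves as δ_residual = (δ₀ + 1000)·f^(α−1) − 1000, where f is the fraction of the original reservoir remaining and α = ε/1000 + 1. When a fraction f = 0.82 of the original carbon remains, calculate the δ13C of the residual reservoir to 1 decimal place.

Rayleigh residual: δ_res = (δ₀ + 1000)·f^(α−1) − 1000
α = ε/1000 + 1 = 1.00900, so α − 1 = 0.00900
f^(α−1) = 0.82^(0.00900) = 0.998216
δ_res = (-17.2 + 1000) × 0.998216 − 1000 = 981.046 − 1000 = -18.95 per mil

-19.0 per mil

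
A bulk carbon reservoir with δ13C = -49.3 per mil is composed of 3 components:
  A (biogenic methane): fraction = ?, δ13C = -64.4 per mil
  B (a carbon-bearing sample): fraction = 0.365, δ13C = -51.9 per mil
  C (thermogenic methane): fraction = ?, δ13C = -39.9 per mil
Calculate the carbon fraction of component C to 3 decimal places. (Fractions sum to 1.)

Let f_C and f_A be the unknown fractions; fractions sum to 1 so f_C + f_A = 0.635.
Mass balance: Σ fᵢ·δᵢ = δ_bulk ⇒ f_C·(-39.9) + f_A·(-64.4) = -49.3 − (-18.944) = -30.356
Substitute f_A = 0.635 − f_C:
f_C·(-39.9 − -64.4) = -30.356 − 0.635×(-64.4) = 10.538
f_C = 10.538 / 24.5 = 0.4301

0.430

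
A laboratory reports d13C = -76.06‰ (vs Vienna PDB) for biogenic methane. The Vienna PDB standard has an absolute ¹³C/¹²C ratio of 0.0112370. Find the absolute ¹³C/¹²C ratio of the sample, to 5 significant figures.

0.010382

R_sample = R_standard × (d13C/1000 + 1)
R_sample = 0.0112370 × (-76.06/1000 + 1) = 0.0112370 × 0.923940
R_sample = 0.0103823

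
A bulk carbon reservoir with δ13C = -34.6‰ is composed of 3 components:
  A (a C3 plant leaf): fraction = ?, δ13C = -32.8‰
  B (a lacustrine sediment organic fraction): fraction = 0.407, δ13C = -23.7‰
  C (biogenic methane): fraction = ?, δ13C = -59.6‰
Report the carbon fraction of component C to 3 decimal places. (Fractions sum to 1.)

Let f_C and f_A be the unknown fractions; fractions sum to 1 so f_C + f_A = 0.593.
Mass balance: Σ fᵢ·δᵢ = δ_bulk ⇒ f_C·(-59.6) + f_A·(-32.8) = -34.6 − (-9.646) = -24.954
Substitute f_A = 0.593 − f_C:
f_C·(-59.6 − -32.8) = -24.954 − 0.593×(-32.8) = -5.504
f_C = -5.504 / -26.8 = 0.2054

0.205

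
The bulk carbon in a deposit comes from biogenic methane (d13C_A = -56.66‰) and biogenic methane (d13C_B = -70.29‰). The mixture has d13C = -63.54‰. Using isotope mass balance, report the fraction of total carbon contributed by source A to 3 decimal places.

0.495

δ_mix = f_A·δ_A + (1 − f_A)·δ_B  ⇒  f_A = (δ_mix − δ_B)/(δ_A − δ_B)
f_A = (-63.54 − (-70.29)) / (-56.66 − (-70.29))
f_A = 6.75 / 13.63 = 0.4952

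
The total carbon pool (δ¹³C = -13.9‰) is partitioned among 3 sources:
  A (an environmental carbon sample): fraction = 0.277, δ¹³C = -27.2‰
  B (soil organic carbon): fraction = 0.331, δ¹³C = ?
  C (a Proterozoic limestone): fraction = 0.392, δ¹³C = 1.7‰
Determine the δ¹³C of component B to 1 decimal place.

Isotope mass balance: δ_bulk = Σ fᵢ·δᵢ.
-13.9 = 0.277×(-27.2) + 0.331×δ_B + 0.392×(1.7)
0.331·δ_B = -13.9 − (-6.868) = -7.032
δ_B = -7.032 / 0.331 = -21.24‰

-21.2‰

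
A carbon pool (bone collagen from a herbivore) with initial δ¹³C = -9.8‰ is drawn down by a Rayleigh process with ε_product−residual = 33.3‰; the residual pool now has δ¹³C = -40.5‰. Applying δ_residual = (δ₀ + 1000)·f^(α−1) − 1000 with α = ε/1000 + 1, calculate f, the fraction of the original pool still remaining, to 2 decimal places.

0.39

α − 1 = ε/1000 = 0.0333
(δ_res + 1000)/(δ₀ + 1000) = (-40.5 + 1000)/(-9.8 + 1000) = 959.5/990.2 = 0.968996
f = 0.968996^(1/0.0333) = exp(ln(0.968996)/0.0333) = exp(-0.03149/0.0333)
f = exp(-0.9458) = 0.3884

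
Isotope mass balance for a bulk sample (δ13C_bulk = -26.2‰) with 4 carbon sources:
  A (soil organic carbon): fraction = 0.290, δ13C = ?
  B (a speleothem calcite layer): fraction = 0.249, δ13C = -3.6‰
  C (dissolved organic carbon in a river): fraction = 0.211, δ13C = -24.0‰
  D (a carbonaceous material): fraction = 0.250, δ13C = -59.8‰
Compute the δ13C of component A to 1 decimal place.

Isotope mass balance: δ_bulk = Σ fᵢ·δᵢ.
-26.2 = 0.290×δ_A + 0.249×(-3.6) + 0.211×(-24.0) + 0.250×(-59.8)
0.290·δ_A = -26.2 − (-20.910) = -5.290
δ_A = -5.290 / 0.290 = -18.24‰

-18.2‰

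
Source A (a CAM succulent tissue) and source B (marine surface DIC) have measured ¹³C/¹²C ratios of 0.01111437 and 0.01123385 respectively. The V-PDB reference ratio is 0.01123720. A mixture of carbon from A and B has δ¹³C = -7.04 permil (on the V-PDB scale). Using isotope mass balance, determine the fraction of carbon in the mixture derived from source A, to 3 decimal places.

δ_A = (0.01111437/0.01123720 − 1)×1000 = (0.989069 − 1)×1000 = -10.931 permil
δ_B = (0.01123385/0.01123720 − 1)×1000 = (0.999702 − 1)×1000 = -0.298 permil
f_A = (δ_mix − δ_B)/(δ_A − δ_B) = (-7.04 − (-0.298))/(-10.931 − (-0.298))
f_A = -6.742 / -10.633 = 0.6341

0.634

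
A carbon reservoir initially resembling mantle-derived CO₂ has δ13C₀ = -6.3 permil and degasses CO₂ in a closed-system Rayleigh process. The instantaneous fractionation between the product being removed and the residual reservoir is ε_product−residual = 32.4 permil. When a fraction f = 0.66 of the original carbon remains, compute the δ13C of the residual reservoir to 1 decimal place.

-19.6 permil

Rayleigh residual: δ_res = (δ₀ + 1000)·f^(α−1) − 1000
α = ε/1000 + 1 = 1.03240, so α − 1 = 0.03240
f^(α−1) = 0.66^(0.03240) = 0.986628
δ_res = (-6.3 + 1000) × 0.986628 − 1000 = 980.412 − 1000 = -19.59 permil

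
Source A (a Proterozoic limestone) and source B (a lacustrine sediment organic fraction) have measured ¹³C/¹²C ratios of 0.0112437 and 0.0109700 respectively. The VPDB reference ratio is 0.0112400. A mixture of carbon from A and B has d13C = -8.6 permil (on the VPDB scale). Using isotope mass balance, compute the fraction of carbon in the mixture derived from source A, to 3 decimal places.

δ_A = (0.0112437/0.0112400 − 1)×1000 = (1.000329 − 1)×1000 = 0.329 permil
δ_B = (0.0109700/0.0112400 − 1)×1000 = (0.975979 − 1)×1000 = -24.021 permil
f_A = (δ_mix − δ_B)/(δ_A − δ_B) = (-8.6 − (-24.021))/(0.329 − (-24.021))
f_A = 15.421 / 24.351 = 0.6333

0.633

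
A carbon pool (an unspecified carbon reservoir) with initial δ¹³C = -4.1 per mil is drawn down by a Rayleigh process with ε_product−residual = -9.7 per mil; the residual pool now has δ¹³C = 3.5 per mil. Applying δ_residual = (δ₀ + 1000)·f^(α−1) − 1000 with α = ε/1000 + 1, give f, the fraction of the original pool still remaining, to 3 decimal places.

0.457

α − 1 = ε/1000 = -0.0097
(δ_res + 1000)/(δ₀ + 1000) = (3.5 + 1000)/(-4.1 + 1000) = 1003.5/995.9 = 1.007631
f = 1.007631^(1/-0.0097) = exp(ln(1.007631)/-0.0097) = exp(0.00760/-0.0097)
f = exp(-0.7837) = 0.4567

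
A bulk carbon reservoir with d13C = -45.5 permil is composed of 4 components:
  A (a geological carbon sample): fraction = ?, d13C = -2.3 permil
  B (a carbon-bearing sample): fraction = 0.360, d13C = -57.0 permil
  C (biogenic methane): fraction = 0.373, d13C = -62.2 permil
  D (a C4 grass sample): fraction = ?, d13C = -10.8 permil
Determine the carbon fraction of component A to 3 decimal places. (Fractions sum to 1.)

0.130

Let f_A and f_D be the unknown fractions; fractions sum to 1 so f_A + f_D = 0.267.
Mass balance: Σ fᵢ·δᵢ = δ_bulk ⇒ f_A·(-2.3) + f_D·(-10.8) = -45.5 − (-43.721) = -1.779
Substitute f_D = 0.267 − f_A:
f_A·(-2.3 − -10.8) = -1.779 − 0.267×(-10.8) = 1.104
f_A = 1.104 / 8.5 = 0.1299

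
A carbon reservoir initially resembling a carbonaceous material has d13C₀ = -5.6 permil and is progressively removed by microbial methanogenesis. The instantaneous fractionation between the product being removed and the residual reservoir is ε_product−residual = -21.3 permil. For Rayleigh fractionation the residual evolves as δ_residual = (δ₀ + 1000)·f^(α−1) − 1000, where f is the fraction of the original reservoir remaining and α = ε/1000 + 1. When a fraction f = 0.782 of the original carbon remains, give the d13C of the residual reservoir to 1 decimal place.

-0.4 permil

Rayleigh residual: δ_res = (δ₀ + 1000)·f^(α−1) − 1000
α = ε/1000 + 1 = 0.97870, so α − 1 = -0.02130
f^(α−1) = 0.782^(-0.02130) = 1.005251
δ_res = (-5.6 + 1000) × 1.005251 − 1000 = 999.622 − 1000 = -0.38 permil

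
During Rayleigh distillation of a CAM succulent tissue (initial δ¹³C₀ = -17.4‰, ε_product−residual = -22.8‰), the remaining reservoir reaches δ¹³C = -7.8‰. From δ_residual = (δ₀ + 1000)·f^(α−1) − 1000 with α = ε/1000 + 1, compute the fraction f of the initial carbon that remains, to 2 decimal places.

0.65

α − 1 = ε/1000 = -0.0228
(δ_res + 1000)/(δ₀ + 1000) = (-7.8 + 1000)/(-17.4 + 1000) = 992.2/982.6 = 1.009770
f = 1.009770^(1/-0.0228) = exp(ln(1.009770)/-0.0228) = exp(0.00972/-0.0228)
f = exp(-0.4264) = 0.6528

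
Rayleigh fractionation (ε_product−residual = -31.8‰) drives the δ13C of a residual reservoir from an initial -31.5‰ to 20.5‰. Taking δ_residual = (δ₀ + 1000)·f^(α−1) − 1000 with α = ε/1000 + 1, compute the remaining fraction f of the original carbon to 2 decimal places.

α − 1 = ε/1000 = -0.0318
(δ_res + 1000)/(δ₀ + 1000) = (20.5 + 1000)/(-31.5 + 1000) = 1020.5/968.5 = 1.053691
f = 1.053691^(1/-0.0318) = exp(ln(1.053691)/-0.0318) = exp(0.05230/-0.0318)
f = exp(-1.6446) = 0.1931

0.19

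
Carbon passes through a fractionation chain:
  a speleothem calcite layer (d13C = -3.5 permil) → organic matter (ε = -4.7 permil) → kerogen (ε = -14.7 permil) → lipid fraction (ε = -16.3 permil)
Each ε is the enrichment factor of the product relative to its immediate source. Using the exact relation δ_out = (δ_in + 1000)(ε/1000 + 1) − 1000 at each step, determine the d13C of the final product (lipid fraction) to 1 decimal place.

step 1: δ = (-3.50 + 1000)·(-4.7/1000 + 1) − 1000 = -8.18 permil
step 2: δ = (-8.18 + 1000)·(-14.7/1000 + 1) − 1000 = -22.76 permil
step 3: δ = (-22.76 + 1000)·(-16.3/1000 + 1) − 1000 = -38.69 permil

-38.7 permil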